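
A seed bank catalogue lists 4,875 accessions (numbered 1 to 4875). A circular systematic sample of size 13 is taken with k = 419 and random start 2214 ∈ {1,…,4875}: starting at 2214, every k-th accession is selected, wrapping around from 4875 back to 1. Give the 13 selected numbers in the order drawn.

2214, 2633, 3052, 3471, 3890, 4309, 4728, 272, 691, 1110, 1529, 1948, 2367

Selection 1: 2214
Selection 2: 2214 + 419 = 2633
Selection 3: 2633 + 419 = 3052
Selection 4: 3052 + 419 = 3471
Selection 5: 3471 + 419 = 3890
Selection 6: 3890 + 419 = 4309
Selection 7: 4309 + 419 = 4728
Selection 8: 4728 + 419 = 5147 → 5147 − 4875 = 272
Selection 9: 272 + 419 = 691
Selection 10: 691 + 419 = 1110
Selection 11: 1110 + 419 = 1529
Selection 12: 1529 + 419 = 1948
Selection 13: 1948 + 419 = 2367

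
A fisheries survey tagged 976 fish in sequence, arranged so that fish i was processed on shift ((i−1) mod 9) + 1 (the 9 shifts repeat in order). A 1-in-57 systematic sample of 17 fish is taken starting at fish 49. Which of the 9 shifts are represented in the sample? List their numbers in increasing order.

Consecutive selections differ by k = 57, so their shift numbers differ by 57 mod 9 = 3.
gcd(57, 9) = 3, so the sample visits 9/3 = 3 distinct residues mod 9.
Start 49 is shift 4; the shifts hit are 1, 4, 7.

1, 4, 7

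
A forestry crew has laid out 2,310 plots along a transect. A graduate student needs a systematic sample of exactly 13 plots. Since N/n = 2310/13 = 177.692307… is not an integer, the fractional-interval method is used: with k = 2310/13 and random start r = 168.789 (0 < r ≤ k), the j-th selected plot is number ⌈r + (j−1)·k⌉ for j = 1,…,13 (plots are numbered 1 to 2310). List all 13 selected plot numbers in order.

j=1: r + 0k = 168.789 → ⌈·⌉ = 169
j=2: r + 1k = 346.481307… → ⌈·⌉ = 347
j=3: r + 2k = 524.173615… → ⌈·⌉ = 525
j=4: r + 3k = 701.865923… → ⌈·⌉ = 702
j=5: r + 4k = 879.558230… → ⌈·⌉ = 880
j=6: r + 5k = 1057.250538… → ⌈·⌉ = 1058
j=7: r + 6k = 1234.942846… → ⌈·⌉ = 1235
j=8: r + 7k = 1412.635153… → ⌈·⌉ = 1413
j=9: r + 8k = 1590.327461… → ⌈·⌉ = 1591
j=10: r + 9k = 1768.019769… → ⌈·⌉ = 1769
j=11: r + 10k = 1945.712076… → ⌈·⌉ = 1946
j=12: r + 11k = 2123.404384… → ⌈·⌉ = 2124
j=13: r + 12k = 2301.096692… → ⌈·⌉ = 2302

169, 347, 525, 702, 880, 1058, 1235, 1413, 1591, 1769, 1946, 2124, 2302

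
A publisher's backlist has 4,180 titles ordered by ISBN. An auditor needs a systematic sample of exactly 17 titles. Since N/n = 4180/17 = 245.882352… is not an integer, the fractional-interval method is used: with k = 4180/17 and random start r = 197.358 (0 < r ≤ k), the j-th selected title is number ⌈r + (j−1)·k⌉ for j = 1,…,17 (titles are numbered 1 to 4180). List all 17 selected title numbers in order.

198, 444, 690, 936, 1181, 1427, 1673, 1919, 2165, 2411, 2657, 2903, 3148, 3394, 3640, 3886, 4132

j=1: r + 0k = 197.358 → ⌈·⌉ = 198
j=2: r + 1k = 443.240352… → ⌈·⌉ = 444
j=3: r + 2k = 689.122705… → ⌈·⌉ = 690
j=4: r + 3k = 935.005058… → ⌈·⌉ = 936
j=5: r + 4k = 1180.887411… → ⌈·⌉ = 1181
j=6: r + 5k = 1426.769764… → ⌈·⌉ = 1427
j=7: r + 6k = 1672.652117… → ⌈·⌉ = 1673
j=8: r + 7k = 1918.534470… → ⌈·⌉ = 1919
j=9: r + 8k = 2164.416823… → ⌈·⌉ = 2165
j=10: r + 9k = 2410.299176… → ⌈·⌉ = 2411
j=11: r + 10k = 2656.181529… → ⌈·⌉ = 2657
j=12: r + 11k = 2902.063882… → ⌈·⌉ = 2903
j=13: r + 12k = 3147.946235… → ⌈·⌉ = 3148
j=14: r + 13k = 3393.828588… → ⌈·⌉ = 3394
j=15: r + 14k = 3639.710941… → ⌈·⌉ = 3640
j=16: r + 15k = 3885.593294… → ⌈·⌉ = 3886
j=17: r + 16k = 4131.475647… → ⌈·⌉ = 4132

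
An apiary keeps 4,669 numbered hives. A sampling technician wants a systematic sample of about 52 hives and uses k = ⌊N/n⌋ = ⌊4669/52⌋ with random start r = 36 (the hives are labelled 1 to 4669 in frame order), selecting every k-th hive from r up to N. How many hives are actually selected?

k = ⌊4669/52⌋ = 89
Achieved size = ⌊(4669 − 36)/89⌋ + 1 = ⌊4633/89⌋ + 1 = 52 + 1 = 53
(last selection: 36 + 52×89 = 4664 ≤ 4669; next would be 4753 > 4669)

53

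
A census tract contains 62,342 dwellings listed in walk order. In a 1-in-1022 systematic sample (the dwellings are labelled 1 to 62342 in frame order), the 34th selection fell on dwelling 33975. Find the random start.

249

k = 1022
r = 33975 − (34−1)×1022 = 33975 − 33726 = 249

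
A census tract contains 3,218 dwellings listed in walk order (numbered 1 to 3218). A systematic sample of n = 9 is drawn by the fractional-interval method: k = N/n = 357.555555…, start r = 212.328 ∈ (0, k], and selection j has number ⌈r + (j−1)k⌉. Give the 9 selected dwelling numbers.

213, 570, 928, 1285, 1643, 2001, 2358, 2716, 3073

j=1: r + 0k = 212.328 → ⌈·⌉ = 213
j=2: r + 1k = 569.883555… → ⌈·⌉ = 570
j=3: r + 2k = 927.439111… → ⌈·⌉ = 928
j=4: r + 3k = 1284.994666… → ⌈·⌉ = 1285
j=5: r + 4k = 1642.550222… → ⌈·⌉ = 1643
j=6: r + 5k = 2000.105777… → ⌈·⌉ = 2001
j=7: r + 6k = 2357.661333… → ⌈·⌉ = 2358
j=8: r + 7k = 2715.216888… → ⌈·⌉ = 2716
j=9: r + 8k = 3072.772444… → ⌈·⌉ = 3073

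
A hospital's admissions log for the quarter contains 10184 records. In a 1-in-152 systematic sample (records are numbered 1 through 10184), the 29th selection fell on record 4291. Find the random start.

35

k = 152
r = 4291 − (29−1)×152 = 4291 − 4256 = 35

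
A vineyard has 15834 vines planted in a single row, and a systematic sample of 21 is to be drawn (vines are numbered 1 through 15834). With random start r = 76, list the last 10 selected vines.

8370, 9124, 9878, 10632, 11386, 12140, 12894, 13648, 14402, 15156

k = N/n = 15834/21 = 754
12th selection = 76 + 11×754 = 8370
13th: 8370 + 754 = 9124
14th: 9124 + 754 = 9878
15th: 9878 + 754 = 10632
16th: 10632 + 754 = 11386
17th: 11386 + 754 = 12140
18th: 12140 + 754 = 12894
19th: 12894 + 754 = 13648
20th: 13648 + 754 = 14402
21st: 14402 + 754 = 15156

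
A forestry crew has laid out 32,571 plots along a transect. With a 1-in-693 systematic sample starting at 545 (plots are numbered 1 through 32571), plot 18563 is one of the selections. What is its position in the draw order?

27

k = 693
position = (18563 − 545)/693 + 1 = 18018/693 + 1 = 26 + 1 = 27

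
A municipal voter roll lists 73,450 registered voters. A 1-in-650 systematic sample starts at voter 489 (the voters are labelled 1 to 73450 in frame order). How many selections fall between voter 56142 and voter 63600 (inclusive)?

12

k = 650
First selection ≥ 56142: 489 + ⌈(56142−489)/650⌉·650 = 489 + 86×650 = 56389
Last selection ≤ 63600: 489 + ⌊(63600−489)/650⌋·650 = 489 + 97×650 = 63539
Count = 97 − 86 + 1 = 12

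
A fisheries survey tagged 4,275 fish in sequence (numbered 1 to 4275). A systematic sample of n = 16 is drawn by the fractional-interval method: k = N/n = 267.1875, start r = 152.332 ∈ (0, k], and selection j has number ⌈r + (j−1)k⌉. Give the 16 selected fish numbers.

153, 420, 687, 954, 1222, 1489, 1756, 2023, 2290, 2558, 2825, 3092, 3359, 3626, 3893, 4161

j=1: r + 0k = 152.332 → ⌈·⌉ = 153
j=2: r + 1k = 419.5195 → ⌈·⌉ = 420
j=3: r + 2k = 686.707 → ⌈·⌉ = 687
j=4: r + 3k = 953.8945 → ⌈·⌉ = 954
j=5: r + 4k = 1221.082 → ⌈·⌉ = 1222
j=6: r + 5k = 1488.2695 → ⌈·⌉ = 1489
j=7: r + 6k = 1755.457 → ⌈·⌉ = 1756
j=8: r + 7k = 2022.6445 → ⌈·⌉ = 2023
j=9: r + 8k = 2289.832 → ⌈·⌉ = 2290
j=10: r + 9k = 2557.0195 → ⌈·⌉ = 2558
j=11: r + 10k = 2824.207 → ⌈·⌉ = 2825
j=12: r + 11k = 3091.3945 → ⌈·⌉ = 3092
j=13: r + 12k = 3358.582 → ⌈·⌉ = 3359
j=14: r + 13k = 3625.7695 → ⌈·⌉ = 3626
j=15: r + 14k = 3892.957 → ⌈·⌉ = 3893
j=16: r + 15k = 4160.1445 → ⌈·⌉ = 4161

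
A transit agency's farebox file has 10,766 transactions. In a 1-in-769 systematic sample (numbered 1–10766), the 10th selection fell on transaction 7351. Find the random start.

430

k = 769
r = 7351 − (10−1)×769 = 7351 − 6921 = 430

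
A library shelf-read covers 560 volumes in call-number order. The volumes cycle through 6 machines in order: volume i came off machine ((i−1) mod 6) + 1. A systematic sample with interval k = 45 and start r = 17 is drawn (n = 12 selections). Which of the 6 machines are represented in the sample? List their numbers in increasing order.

2, 5

Consecutive selections differ by k = 45, so their machine numbers differ by 45 mod 6 = 3.
gcd(45, 6) = 3, so the sample visits 6/3 = 2 distinct residues mod 6.
Start 17 is machine 5; the machines hit are 2, 5.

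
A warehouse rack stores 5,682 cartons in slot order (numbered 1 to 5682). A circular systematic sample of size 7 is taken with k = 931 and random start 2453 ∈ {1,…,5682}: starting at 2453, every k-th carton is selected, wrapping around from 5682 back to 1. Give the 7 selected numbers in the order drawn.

Selection 1: 2453
Selection 2: 2453 + 931 = 3384
Selection 3: 3384 + 931 = 4315
Selection 4: 4315 + 931 = 5246
Selection 5: 5246 + 931 = 6177 → 6177 − 5682 = 495
Selection 6: 495 + 931 = 1426
Selection 7: 1426 + 931 = 2357

2453, 3384, 4315, 5246, 495, 1426, 2357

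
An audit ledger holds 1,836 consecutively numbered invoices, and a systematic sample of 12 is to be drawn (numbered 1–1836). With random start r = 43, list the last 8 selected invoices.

k = N/n = 1836/12 = 153
5th selection = 43 + 4×153 = 655
6th: 655 + 153 = 808
7th: 808 + 153 = 961
8th: 961 + 153 = 1114
9th: 1114 + 153 = 1267
10th: 1267 + 153 = 1420
11th: 1420 + 153 = 1573
12th: 1573 + 153 = 1726

655, 808, 961, 1114, 1267, 1420, 1573, 1726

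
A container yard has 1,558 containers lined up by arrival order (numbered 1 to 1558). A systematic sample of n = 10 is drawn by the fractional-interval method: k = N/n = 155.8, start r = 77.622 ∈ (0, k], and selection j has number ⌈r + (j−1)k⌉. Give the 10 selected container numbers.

j=1: r + 0k = 77.622 → ⌈·⌉ = 78
j=2: r + 1k = 233.422 → ⌈·⌉ = 234
j=3: r + 2k = 389.222 → ⌈·⌉ = 390
j=4: r + 3k = 545.022 → ⌈·⌉ = 546
j=5: r + 4k = 700.822 → ⌈·⌉ = 701
j=6: r + 5k = 856.622 → ⌈·⌉ = 857
j=7: r + 6k = 1012.422 → ⌈·⌉ = 1013
j=8: r + 7k = 1168.222 → ⌈·⌉ = 1169
j=9: r + 8k = 1324.022 → ⌈·⌉ = 1325
j=10: r + 9k = 1479.822 → ⌈·⌉ = 1480

78, 234, 390, 546, 701, 857, 1013, 1169, 1325, 1480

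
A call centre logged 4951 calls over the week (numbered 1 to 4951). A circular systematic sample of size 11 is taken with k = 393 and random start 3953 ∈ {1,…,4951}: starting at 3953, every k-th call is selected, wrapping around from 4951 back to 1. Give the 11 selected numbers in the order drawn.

3953, 4346, 4739, 181, 574, 967, 1360, 1753, 2146, 2539, 2932

Selection 1: 3953
Selection 2: 3953 + 393 = 4346
Selection 3: 4346 + 393 = 4739
Selection 4: 4739 + 393 = 5132 → 5132 − 4951 = 181
Selection 5: 181 + 393 = 574
Selection 6: 574 + 393 = 967
Selection 7: 967 + 393 = 1360
Selection 8: 1360 + 393 = 1753
Selection 9: 1753 + 393 = 2146
Selection 10: 2146 + 393 = 2539
Selection 11: 2539 + 393 = 2932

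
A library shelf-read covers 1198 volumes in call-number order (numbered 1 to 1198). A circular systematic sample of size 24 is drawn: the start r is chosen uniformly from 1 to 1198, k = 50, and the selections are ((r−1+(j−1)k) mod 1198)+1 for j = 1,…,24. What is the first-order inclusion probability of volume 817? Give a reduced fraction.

For each position j, as r ranges over 1…1198 the j-th selection hits every volume exactly once, so volume 817 is selected for exactly 24 of the 1198 starts.
Inclusion probability = 24/1198 = 12/599.

12/599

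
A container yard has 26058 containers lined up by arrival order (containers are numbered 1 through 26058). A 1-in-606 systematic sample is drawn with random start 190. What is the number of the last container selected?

k = 606
43rd selection = r + (43−1)·k = 190 + 42×606 = 190 + 25452 = 25642

25642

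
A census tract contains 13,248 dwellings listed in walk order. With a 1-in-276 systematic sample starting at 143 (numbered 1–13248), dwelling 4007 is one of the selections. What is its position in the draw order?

k = 276
position = (4007 − 143)/276 + 1 = 3864/276 + 1 = 14 + 1 = 15

15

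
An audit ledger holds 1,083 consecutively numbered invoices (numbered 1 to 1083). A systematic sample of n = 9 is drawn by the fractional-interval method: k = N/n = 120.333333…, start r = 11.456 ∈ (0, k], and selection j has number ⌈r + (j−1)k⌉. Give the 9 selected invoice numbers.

j=1: r + 0k = 11.456 → ⌈·⌉ = 12
j=2: r + 1k = 131.789333… → ⌈·⌉ = 132
j=3: r + 2k = 252.122666… → ⌈·⌉ = 253
j=4: r + 3k = 372.456 → ⌈·⌉ = 373
j=5: r + 4k = 492.789333… → ⌈·⌉ = 493
j=6: r + 5k = 613.122666… → ⌈·⌉ = 614
j=7: r + 6k = 733.456 → ⌈·⌉ = 734
j=8: r + 7k = 853.789333… → ⌈·⌉ = 854
j=9: r + 8k = 974.122666… → ⌈·⌉ = 975

12, 132, 253, 373, 493, 614, 734, 854, 975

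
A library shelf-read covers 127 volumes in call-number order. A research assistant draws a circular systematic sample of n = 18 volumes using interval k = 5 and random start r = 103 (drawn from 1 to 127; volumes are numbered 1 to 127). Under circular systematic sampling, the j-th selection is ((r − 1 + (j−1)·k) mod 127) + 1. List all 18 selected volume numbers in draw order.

Selection 1: 103
Selection 2: 103 + 5 = 108
Selection 3: 108 + 5 = 113
Selection 4: 113 + 5 = 118
Selection 5: 118 + 5 = 123
Selection 6: 123 + 5 = 128 → 128 − 127 = 1
Selection 7: 1 + 5 = 6
Selection 8: 6 + 5 = 11
Selection 9: 11 + 5 = 16
Selection 10: 16 + 5 = 21
Selection 11: 21 + 5 = 26
Selection 12: 26 + 5 = 31
Selection 13: 31 + 5 = 36
Selection 14: 36 + 5 = 41
Selection 15: 41 + 5 = 46
Selection 16: 46 + 5 = 51
Selection 17: 51 + 5 = 56
Selection 18: 56 + 5 = 61

103, 108, 113, 118, 123, 1, 6, 11, 16, 21, 26, 31, 36, 41, 46, 51, 56, 61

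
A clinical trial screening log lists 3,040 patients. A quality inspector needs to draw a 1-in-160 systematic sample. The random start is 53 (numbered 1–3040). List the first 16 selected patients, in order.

53, 213, 373, 533, 693, 853, 1013, 1173, 1333, 1493, 1653, 1813, 1973, 2133, 2293, 2453

patient 1: 53
patient 2: 53 + 160 = 213
patient 3: 213 + 160 = 373
patient 4: 373 + 160 = 533
patient 5: 533 + 160 = 693
patient 6: 693 + 160 = 853
patient 7: 853 + 160 = 1013
patient 8: 1013 + 160 = 1173
patient 9: 1173 + 160 = 1333
patient 10: 1333 + 160 = 1493
patient 11: 1493 + 160 = 1653
patient 12: 1653 + 160 = 1813
patient 13: 1813 + 160 = 1973
patient 14: 1973 + 160 = 2133
patient 15: 2133 + 160 = 2293
patient 16: 2293 + 160 = 2453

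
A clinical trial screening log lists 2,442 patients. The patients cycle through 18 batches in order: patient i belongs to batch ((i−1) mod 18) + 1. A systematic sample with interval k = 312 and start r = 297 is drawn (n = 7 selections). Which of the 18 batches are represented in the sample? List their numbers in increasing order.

Consecutive selections differ by k = 312, so their batch numbers differ by 312 mod 18 = 6.
gcd(312, 18) = 6, so the sample visits 18/6 = 3 distinct residues mod 18.
Start 297 is batch 9; the batches hit are 3, 9, 15.

3, 9, 15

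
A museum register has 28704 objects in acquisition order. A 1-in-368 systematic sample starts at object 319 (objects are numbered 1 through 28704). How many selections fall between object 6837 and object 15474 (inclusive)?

k = 368
First selection ≥ 6837: 319 + ⌈(6837−319)/368⌉·368 = 319 + 18×368 = 6943
Last selection ≤ 15474: 319 + ⌊(15474−319)/368⌋·368 = 319 + 41×368 = 15407
Count = 41 − 18 + 1 = 24

24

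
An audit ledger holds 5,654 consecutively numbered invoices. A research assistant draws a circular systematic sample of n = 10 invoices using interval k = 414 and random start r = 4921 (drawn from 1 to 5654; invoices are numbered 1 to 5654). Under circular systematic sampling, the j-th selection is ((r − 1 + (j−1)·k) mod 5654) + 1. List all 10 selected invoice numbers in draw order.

4921, 5335, 95, 509, 923, 1337, 1751, 2165, 2579, 2993

Selection 1: 4921
Selection 2: 4921 + 414 = 5335
Selection 3: 5335 + 414 = 5749 → 5749 − 5654 = 95
Selection 4: 95 + 414 = 509
Selection 5: 509 + 414 = 923
Selection 6: 923 + 414 = 1337
Selection 7: 1337 + 414 = 1751
Selection 8: 1751 + 414 = 2165
Selection 9: 2165 + 414 = 2579
Selection 10: 2579 + 414 = 2993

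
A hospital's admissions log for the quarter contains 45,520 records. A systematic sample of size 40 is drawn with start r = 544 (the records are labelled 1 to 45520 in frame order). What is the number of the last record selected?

44926

k = 45520/40 = 1138
40th selection = r + (40−1)·k = 544 + 39×1138 = 544 + 44382 = 44926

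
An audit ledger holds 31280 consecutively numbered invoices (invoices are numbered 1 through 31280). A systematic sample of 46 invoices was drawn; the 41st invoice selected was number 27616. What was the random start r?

k = 31280/46 = 680
r = 27616 − (41−1)×680 = 27616 − 27200 = 416

416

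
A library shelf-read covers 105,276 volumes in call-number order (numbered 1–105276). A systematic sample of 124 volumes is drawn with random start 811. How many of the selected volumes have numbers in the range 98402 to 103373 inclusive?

k = 105276/124 = 849
First selection ≥ 98402: 811 + ⌈(98402−811)/849⌉·849 = 811 + 115×849 = 98446
Last selection ≤ 103373: 811 + ⌊(103373−811)/849⌋·849 = 811 + 120×849 = 102691
Count = 120 − 115 + 1 = 6

6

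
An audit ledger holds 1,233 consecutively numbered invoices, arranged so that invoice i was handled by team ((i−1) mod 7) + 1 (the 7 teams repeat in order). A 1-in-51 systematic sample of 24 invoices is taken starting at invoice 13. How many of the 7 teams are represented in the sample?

Consecutive selections differ by k = 51, so their team numbers differ by 51 mod 7 = 2.
gcd(51, 7) = 1, so the sample visits 7/1 = 7 distinct residues mod 7.
Start 13 is team 6; the teams hit are 1, 2, 3, 4, 5, 6, 7.

7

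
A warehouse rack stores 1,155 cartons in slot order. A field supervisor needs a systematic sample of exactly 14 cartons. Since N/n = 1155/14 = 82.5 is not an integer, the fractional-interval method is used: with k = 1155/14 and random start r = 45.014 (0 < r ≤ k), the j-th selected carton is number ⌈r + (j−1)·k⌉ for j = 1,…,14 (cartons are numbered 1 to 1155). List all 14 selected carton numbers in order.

46, 128, 211, 293, 376, 458, 541, 623, 706, 788, 871, 953, 1036, 1118

j=1: r + 0k = 45.014 → ⌈·⌉ = 46
j=2: r + 1k = 127.514 → ⌈·⌉ = 128
j=3: r + 2k = 210.014 → ⌈·⌉ = 211
j=4: r + 3k = 292.514 → ⌈·⌉ = 293
j=5: r + 4k = 375.014 → ⌈·⌉ = 376
j=6: r + 5k = 457.514 → ⌈·⌉ = 458
j=7: r + 6k = 540.014 → ⌈·⌉ = 541
j=8: r + 7k = 622.514 → ⌈·⌉ = 623
j=9: r + 8k = 705.014 → ⌈·⌉ = 706
j=10: r + 9k = 787.514 → ⌈·⌉ = 788
j=11: r + 10k = 870.014 → ⌈·⌉ = 871
j=12: r + 11k = 952.514 → ⌈·⌉ = 953
j=13: r + 12k = 1035.014 → ⌈·⌉ = 1036
j=14: r + 13k = 1117.514 → ⌈·⌉ = 1118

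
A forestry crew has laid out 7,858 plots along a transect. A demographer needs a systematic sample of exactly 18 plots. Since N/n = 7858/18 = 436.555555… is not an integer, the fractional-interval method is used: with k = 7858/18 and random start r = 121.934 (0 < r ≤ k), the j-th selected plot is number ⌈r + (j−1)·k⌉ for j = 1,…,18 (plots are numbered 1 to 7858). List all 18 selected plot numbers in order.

j=1: r + 0k = 121.934 → ⌈·⌉ = 122
j=2: r + 1k = 558.489555… → ⌈·⌉ = 559
j=3: r + 2k = 995.045111… → ⌈·⌉ = 996
j=4: r + 3k = 1431.600666… → ⌈·⌉ = 1432
j=5: r + 4k = 1868.156222… → ⌈·⌉ = 1869
j=6: r + 5k = 2304.711777… → ⌈·⌉ = 2305
j=7: r + 6k = 2741.267333… → ⌈·⌉ = 2742
j=8: r + 7k = 3177.822888… → ⌈·⌉ = 3178
j=9: r + 8k = 3614.378444… → ⌈·⌉ = 3615
j=10: r + 9k = 4050.934 → ⌈·⌉ = 4051
j=11: r + 10k = 4487.489555… → ⌈·⌉ = 4488
j=12: r + 11k = 4924.045111… → ⌈·⌉ = 4925
j=13: r + 12k = 5360.600666… → ⌈·⌉ = 5361
j=14: r + 13k = 5797.156222… → ⌈·⌉ = 5798
j=15: r + 14k = 6233.711777… → ⌈·⌉ = 6234
j=16: r + 15k = 6670.267333… → ⌈·⌉ = 6671
j=17: r + 16k = 7106.822888… → ⌈·⌉ = 7107
j=18: r + 17k = 7543.378444… → ⌈·⌉ = 7544

122, 559, 996, 1432, 1869, 2305, 2742, 3178, 3615, 4051, 4488, 4925, 5361, 5798, 6234, 6671, 7107, 7544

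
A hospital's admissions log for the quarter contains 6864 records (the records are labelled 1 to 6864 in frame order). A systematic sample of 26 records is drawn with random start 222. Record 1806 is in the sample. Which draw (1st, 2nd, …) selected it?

k = 6864/26 = 264
position = (1806 − 222)/264 + 1 = 1584/264 + 1 = 6 + 1 = 7

7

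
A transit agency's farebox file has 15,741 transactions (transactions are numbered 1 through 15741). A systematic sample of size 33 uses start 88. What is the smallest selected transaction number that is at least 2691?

2950

k = 15741/33 = 477
Steps past start: ⌈(2691 − 88)/477⌉ = ⌈2603/477⌉ = 6
Selected transaction: 88 + 6×477 = 2950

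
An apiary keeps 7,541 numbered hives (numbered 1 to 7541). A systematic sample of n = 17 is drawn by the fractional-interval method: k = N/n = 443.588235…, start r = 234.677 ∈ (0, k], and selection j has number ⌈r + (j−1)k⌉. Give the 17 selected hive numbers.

235, 679, 1122, 1566, 2010, 2453, 2897, 3340, 3784, 4227, 4671, 5115, 5558, 6002, 6445, 6889, 7333

j=1: r + 0k = 234.677 → ⌈·⌉ = 235
j=2: r + 1k = 678.265235… → ⌈·⌉ = 679
j=3: r + 2k = 1121.853470… → ⌈·⌉ = 1122
j=4: r + 3k = 1565.441705… → ⌈·⌉ = 1566
j=5: r + 4k = 2009.029941… → ⌈·⌉ = 2010
j=6: r + 5k = 2452.618176… → ⌈·⌉ = 2453
j=7: r + 6k = 2896.206411… → ⌈·⌉ = 2897
j=8: r + 7k = 3339.794647… → ⌈·⌉ = 3340
j=9: r + 8k = 3783.382882… → ⌈·⌉ = 3784
j=10: r + 9k = 4226.971117… → ⌈·⌉ = 4227
j=11: r + 10k = 4670.559352… → ⌈·⌉ = 4671
j=12: r + 11k = 5114.147588… → ⌈·⌉ = 5115
j=13: r + 12k = 5557.735823… → ⌈·⌉ = 5558
j=14: r + 13k = 6001.324058… → ⌈·⌉ = 6002
j=15: r + 14k = 6444.912294… → ⌈·⌉ = 6445
j=16: r + 15k = 6888.500529… → ⌈·⌉ = 6889
j=17: r + 16k = 7332.088764… → ⌈·⌉ = 7333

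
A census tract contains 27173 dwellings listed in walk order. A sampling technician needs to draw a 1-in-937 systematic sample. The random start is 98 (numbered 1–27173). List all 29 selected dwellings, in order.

dwelling 1: 98
dwelling 2: 98 + 937 = 1035
dwelling 3: 1035 + 937 = 1972
dwelling 4: 1972 + 937 = 2909
dwelling 5: 2909 + 937 = 3846
dwelling 6: 3846 + 937 = 4783
dwelling 7: 4783 + 937 = 5720
dwelling 8: 5720 + 937 = 6657
dwelling 9: 6657 + 937 = 7594
dwelling 10: 7594 + 937 = 8531
dwelling 11: 8531 + 937 = 9468
dwelling 12: 9468 + 937 = 10405
dwelling 13: 10405 + 937 = 11342
dwelling 14: 11342 + 937 = 12279
dwelling 15: 12279 + 937 = 13216
dwelling 16: 13216 + 937 = 14153
dwelling 17: 14153 + 937 = 15090
dwelling 18: 15090 + 937 = 16027
dwelling 19: 16027 + 937 = 16964
dwelling 20: 16964 + 937 = 17901
dwelling 21: 17901 + 937 = 18838
dwelling 22: 18838 + 937 = 19775
dwelling 23: 19775 + 937 = 20712
dwelling 24: 20712 + 937 = 21649
dwelling 25: 21649 + 937 = 22586
dwelling 26: 22586 + 937 = 23523
dwelling 27: 23523 + 937 = 24460
dwelling 28: 24460 + 937 = 25397
dwelling 29: 25397 + 937 = 26334

98, 1035, 1972, 2909, 3846, 4783, 5720, 6657, 7594, 8531, 9468, 10405, 11342, 12279, 13216, 14153, 15090, 16027, 16964, 17901, 18838, 19775, 20712, 21649, 22586, 23523, 24460, 25397, 26334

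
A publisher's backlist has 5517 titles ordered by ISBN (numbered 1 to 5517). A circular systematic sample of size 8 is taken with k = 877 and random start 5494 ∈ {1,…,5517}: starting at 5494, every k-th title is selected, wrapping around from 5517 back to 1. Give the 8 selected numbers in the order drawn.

Selection 1: 5494
Selection 2: 5494 + 877 = 6371 → 6371 − 5517 = 854
Selection 3: 854 + 877 = 1731
Selection 4: 1731 + 877 = 2608
Selection 5: 2608 + 877 = 3485
Selection 6: 3485 + 877 = 4362
Selection 7: 4362 + 877 = 5239
Selection 8: 5239 + 877 = 6116 → 6116 − 5517 = 599

5494, 854, 1731, 2608, 3485, 4362, 5239, 599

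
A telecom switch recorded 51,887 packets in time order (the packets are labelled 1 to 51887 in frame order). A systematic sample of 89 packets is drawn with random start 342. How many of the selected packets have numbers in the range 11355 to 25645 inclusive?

25

k = 51887/89 = 583
First selection ≥ 11355: 342 + ⌈(11355−342)/583⌉·583 = 342 + 19×583 = 11419
Last selection ≤ 25645: 342 + ⌊(25645−342)/583⌋·583 = 342 + 43×583 = 25411
Count = 43 − 19 + 1 = 25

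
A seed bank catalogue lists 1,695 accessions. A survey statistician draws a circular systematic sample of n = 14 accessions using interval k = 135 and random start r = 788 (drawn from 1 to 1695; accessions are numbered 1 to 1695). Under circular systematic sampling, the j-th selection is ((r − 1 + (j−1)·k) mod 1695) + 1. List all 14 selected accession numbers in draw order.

788, 923, 1058, 1193, 1328, 1463, 1598, 38, 173, 308, 443, 578, 713, 848

Selection 1: 788
Selection 2: 788 + 135 = 923
Selection 3: 923 + 135 = 1058
Selection 4: 1058 + 135 = 1193
Selection 5: 1193 + 135 = 1328
Selection 6: 1328 + 135 = 1463
Selection 7: 1463 + 135 = 1598
Selection 8: 1598 + 135 = 1733 → 1733 − 1695 = 38
Selection 9: 38 + 135 = 173
Selection 10: 173 + 135 = 308
Selection 11: 308 + 135 = 443
Selection 12: 443 + 135 = 578
Selection 13: 578 + 135 = 713
Selection 14: 713 + 135 = 848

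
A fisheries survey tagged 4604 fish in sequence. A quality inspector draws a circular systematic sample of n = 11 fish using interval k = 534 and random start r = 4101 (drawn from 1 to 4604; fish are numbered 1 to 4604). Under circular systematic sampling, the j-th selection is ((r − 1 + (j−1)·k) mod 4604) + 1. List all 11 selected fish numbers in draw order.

Selection 1: 4101
Selection 2: 4101 + 534 = 4635 → 4635 − 4604 = 31
Selection 3: 31 + 534 = 565
Selection 4: 565 + 534 = 1099
Selection 5: 1099 + 534 = 1633
Selection 6: 1633 + 534 = 2167
Selection 7: 2167 + 534 = 2701
Selection 8: 2701 + 534 = 3235
Selection 9: 3235 + 534 = 3769
Selection 10: 3769 + 534 = 4303
Selection 11: 4303 + 534 = 4837 → 4837 − 4604 = 233

4101, 31, 565, 1099, 1633, 2167, 2701, 3235, 3769, 4303, 233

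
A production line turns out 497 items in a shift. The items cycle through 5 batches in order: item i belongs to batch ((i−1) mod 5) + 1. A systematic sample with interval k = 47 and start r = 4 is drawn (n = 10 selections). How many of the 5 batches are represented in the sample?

5

Consecutive selections differ by k = 47, so their batch numbers differ by 47 mod 5 = 2.
gcd(47, 5) = 1, so the sample visits 5/1 = 5 distinct residues mod 5.
Start 4 is batch 4; the batches hit are 1, 2, 3, 4, 5.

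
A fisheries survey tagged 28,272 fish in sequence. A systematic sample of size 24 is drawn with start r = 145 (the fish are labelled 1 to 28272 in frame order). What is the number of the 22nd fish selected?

24883

k = 28272/24 = 1178
22nd selection = r + (22−1)·k = 145 + 21×1178 = 145 + 24738 = 24883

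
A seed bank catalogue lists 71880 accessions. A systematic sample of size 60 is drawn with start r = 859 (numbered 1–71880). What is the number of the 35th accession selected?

41591

k = 71880/60 = 1198
35th selection = r + (35−1)·k = 859 + 34×1198 = 859 + 40732 = 41591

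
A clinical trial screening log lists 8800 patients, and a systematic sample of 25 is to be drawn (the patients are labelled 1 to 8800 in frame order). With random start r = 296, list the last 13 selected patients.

4520, 4872, 5224, 5576, 5928, 6280, 6632, 6984, 7336, 7688, 8040, 8392, 8744

k = N/n = 8800/25 = 352
13th selection = 296 + 12×352 = 4520
14th: 4520 + 352 = 4872
15th: 4872 + 352 = 5224
16th: 5224 + 352 = 5576
17th: 5576 + 352 = 5928
18th: 5928 + 352 = 6280
19th: 6280 + 352 = 6632
20th: 6632 + 352 = 6984
21st: 6984 + 352 = 7336
22nd: 7336 + 352 = 7688
23rd: 7688 + 352 = 8040
24th: 8040 + 352 = 8392
25th: 8392 + 352 = 8744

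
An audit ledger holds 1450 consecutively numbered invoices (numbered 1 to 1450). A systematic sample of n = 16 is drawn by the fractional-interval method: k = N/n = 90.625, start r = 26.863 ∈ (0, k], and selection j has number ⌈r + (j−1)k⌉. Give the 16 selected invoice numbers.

27, 118, 209, 299, 390, 480, 571, 662, 752, 843, 934, 1024, 1115, 1205, 1296, 1387

j=1: r + 0k = 26.863 → ⌈·⌉ = 27
j=2: r + 1k = 117.488 → ⌈·⌉ = 118
j=3: r + 2k = 208.113 → ⌈·⌉ = 209
j=4: r + 3k = 298.738 → ⌈·⌉ = 299
j=5: r + 4k = 389.363 → ⌈·⌉ = 390
j=6: r + 5k = 479.988 → ⌈·⌉ = 480
j=7: r + 6k = 570.613 → ⌈·⌉ = 571
j=8: r + 7k = 661.238 → ⌈·⌉ = 662
j=9: r + 8k = 751.863 → ⌈·⌉ = 752
j=10: r + 9k = 842.488 → ⌈·⌉ = 843
j=11: r + 10k = 933.113 → ⌈·⌉ = 934
j=12: r + 11k = 1023.738 → ⌈·⌉ = 1024
j=13: r + 12k = 1114.363 → ⌈·⌉ = 1115
j=14: r + 13k = 1204.988 → ⌈·⌉ = 1205
j=15: r + 14k = 1295.613 → ⌈·⌉ = 1296
j=16: r + 15k = 1386.238 → ⌈·⌉ = 1387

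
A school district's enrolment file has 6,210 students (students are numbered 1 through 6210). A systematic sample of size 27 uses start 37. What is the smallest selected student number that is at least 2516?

k = 6210/27 = 230
Steps past start: ⌈(2516 − 37)/230⌉ = ⌈2479/230⌉ = 11
Selected student: 37 + 11×230 = 2567

2567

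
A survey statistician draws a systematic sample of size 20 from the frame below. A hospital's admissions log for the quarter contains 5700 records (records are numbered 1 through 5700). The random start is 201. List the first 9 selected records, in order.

201, 486, 771, 1056, 1341, 1626, 1911, 2196, 2481

k = N/n = 5700/20 = 285
record 1: 201
record 2: 201 + 285 = 486
record 3: 486 + 285 = 771
record 4: 771 + 285 = 1056
record 5: 1056 + 285 = 1341
record 6: 1341 + 285 = 1626
record 7: 1626 + 285 = 1911
record 8: 1911 + 285 = 2196
record 9: 2196 + 285 = 2481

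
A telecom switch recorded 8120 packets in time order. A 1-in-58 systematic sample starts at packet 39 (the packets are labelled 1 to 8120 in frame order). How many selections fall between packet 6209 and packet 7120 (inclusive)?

16

k = 58
First selection ≥ 6209: 39 + ⌈(6209−39)/58⌉·58 = 39 + 107×58 = 6245
Last selection ≤ 7120: 39 + ⌊(7120−39)/58⌋·58 = 39 + 122×58 = 7115
Count = 122 − 107 + 1 = 16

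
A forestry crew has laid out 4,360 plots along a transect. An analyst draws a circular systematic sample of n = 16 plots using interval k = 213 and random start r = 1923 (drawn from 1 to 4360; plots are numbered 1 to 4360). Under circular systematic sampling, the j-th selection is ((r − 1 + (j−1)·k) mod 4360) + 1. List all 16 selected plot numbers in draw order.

Selection 1: 1923
Selection 2: 1923 + 213 = 2136
Selection 3: 2136 + 213 = 2349
Selection 4: 2349 + 213 = 2562
Selection 5: 2562 + 213 = 2775
Selection 6: 2775 + 213 = 2988
Selection 7: 2988 + 213 = 3201
Selection 8: 3201 + 213 = 3414
Selection 9: 3414 + 213 = 3627
Selection 10: 3627 + 213 = 3840
Selection 11: 3840 + 213 = 4053
Selection 12: 4053 + 213 = 4266
Selection 13: 4266 + 213 = 4479 → 4479 − 4360 = 119
Selection 14: 119 + 213 = 332
Selection 15: 332 + 213 = 545
Selection 16: 545 + 213 = 758

1923, 2136, 2349, 2562, 2775, 2988, 3201, 3414, 3627, 3840, 4053, 4266, 119, 332, 545, 758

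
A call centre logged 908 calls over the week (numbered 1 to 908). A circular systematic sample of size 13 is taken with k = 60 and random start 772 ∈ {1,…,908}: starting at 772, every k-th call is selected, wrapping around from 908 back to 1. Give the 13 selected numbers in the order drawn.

772, 832, 892, 44, 104, 164, 224, 284, 344, 404, 464, 524, 584

Selection 1: 772
Selection 2: 772 + 60 = 832
Selection 3: 832 + 60 = 892
Selection 4: 892 + 60 = 952 → 952 − 908 = 44
Selection 5: 44 + 60 = 104
Selection 6: 104 + 60 = 164
Selection 7: 164 + 60 = 224
Selection 8: 224 + 60 = 284
Selection 9: 284 + 60 = 344
Selection 10: 344 + 60 = 404
Selection 11: 404 + 60 = 464
Selection 12: 464 + 60 = 524
Selection 13: 524 + 60 = 584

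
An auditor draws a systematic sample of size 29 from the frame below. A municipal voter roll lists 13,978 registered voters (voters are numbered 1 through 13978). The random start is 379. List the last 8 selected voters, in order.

10501, 10983, 11465, 11947, 12429, 12911, 13393, 13875

k = N/n = 13978/29 = 482
22nd selection = 379 + 21×482 = 10501
23rd: 10501 + 482 = 10983
24th: 10983 + 482 = 11465
25th: 11465 + 482 = 11947
26th: 11947 + 482 = 12429
27th: 12429 + 482 = 12911
28th: 12911 + 482 = 13393
29th: 13393 + 482 = 13875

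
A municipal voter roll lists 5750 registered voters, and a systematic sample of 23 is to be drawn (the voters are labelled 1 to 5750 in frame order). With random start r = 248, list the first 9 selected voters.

248, 498, 748, 998, 1248, 1498, 1748, 1998, 2248

k = N/n = 5750/23 = 250
voter 1: 248
voter 2: 248 + 250 = 498
voter 3: 498 + 250 = 748
voter 4: 748 + 250 = 998
voter 5: 998 + 250 = 1248
voter 6: 1248 + 250 = 1498
voter 7: 1498 + 250 = 1748
voter 8: 1748 + 250 = 1998
voter 9: 1998 + 250 = 2248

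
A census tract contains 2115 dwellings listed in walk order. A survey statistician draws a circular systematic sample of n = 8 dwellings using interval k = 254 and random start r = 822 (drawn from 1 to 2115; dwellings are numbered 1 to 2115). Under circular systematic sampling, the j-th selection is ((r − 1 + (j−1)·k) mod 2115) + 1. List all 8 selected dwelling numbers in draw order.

822, 1076, 1330, 1584, 1838, 2092, 231, 485

Selection 1: 822
Selection 2: 822 + 254 = 1076
Selection 3: 1076 + 254 = 1330
Selection 4: 1330 + 254 = 1584
Selection 5: 1584 + 254 = 1838
Selection 6: 1838 + 254 = 2092
Selection 7: 2092 + 254 = 2346 → 2346 − 2115 = 231
Selection 8: 231 + 254 = 485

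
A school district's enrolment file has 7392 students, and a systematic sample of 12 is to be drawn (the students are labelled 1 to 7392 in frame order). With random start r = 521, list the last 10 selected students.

1753, 2369, 2985, 3601, 4217, 4833, 5449, 6065, 6681, 7297

k = N/n = 7392/12 = 616
3rd selection = 521 + 2×616 = 1753
4th: 1753 + 616 = 2369
5th: 2369 + 616 = 2985
6th: 2985 + 616 = 3601
7th: 3601 + 616 = 4217
8th: 4217 + 616 = 4833
9th: 4833 + 616 = 5449
10th: 5449 + 616 = 6065
11th: 6065 + 616 = 6681
12th: 6681 + 616 = 7297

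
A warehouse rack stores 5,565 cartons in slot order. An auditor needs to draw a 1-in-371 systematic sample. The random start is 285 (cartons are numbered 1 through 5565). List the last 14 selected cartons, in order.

2nd selection = 285 + 1×371 = 656
3rd: 656 + 371 = 1027
4th: 1027 + 371 = 1398
5th: 1398 + 371 = 1769
6th: 1769 + 371 = 2140
7th: 2140 + 371 = 2511
8th: 2511 + 371 = 2882
9th: 2882 + 371 = 3253
10th: 3253 + 371 = 3624
11th: 3624 + 371 = 3995
12th: 3995 + 371 = 4366
13th: 4366 + 371 = 4737
14th: 4737 + 371 = 5108
15th: 5108 + 371 = 5479

656, 1027, 1398, 1769, 2140, 2511, 2882, 3253, 3624, 3995, 4366, 4737, 5108, 5479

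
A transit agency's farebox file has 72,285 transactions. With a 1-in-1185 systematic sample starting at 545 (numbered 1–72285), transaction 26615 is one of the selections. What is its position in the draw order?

23

k = 1185
position = (26615 − 545)/1185 + 1 = 26070/1185 + 1 = 22 + 1 = 23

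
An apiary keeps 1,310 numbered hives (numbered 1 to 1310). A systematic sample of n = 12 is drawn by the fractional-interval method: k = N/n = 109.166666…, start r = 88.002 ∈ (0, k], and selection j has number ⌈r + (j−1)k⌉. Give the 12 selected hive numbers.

j=1: r + 0k = 88.002 → ⌈·⌉ = 89
j=2: r + 1k = 197.168666… → ⌈·⌉ = 198
j=3: r + 2k = 306.335333… → ⌈·⌉ = 307
j=4: r + 3k = 415.502 → ⌈·⌉ = 416
j=5: r + 4k = 524.668666… → ⌈·⌉ = 525
j=6: r + 5k = 633.835333… → ⌈·⌉ = 634
j=7: r + 6k = 743.002 → ⌈·⌉ = 744
j=8: r + 7k = 852.168666… → ⌈·⌉ = 853
j=9: r + 8k = 961.335333… → ⌈·⌉ = 962
j=10: r + 9k = 1070.502 → ⌈·⌉ = 1071
j=11: r + 10k = 1179.668666… → ⌈·⌉ = 1180
j=12: r + 11k = 1288.835333… → ⌈·⌉ = 1289

89, 198, 307, 416, 525, 634, 744, 853, 962, 1071, 1180, 1289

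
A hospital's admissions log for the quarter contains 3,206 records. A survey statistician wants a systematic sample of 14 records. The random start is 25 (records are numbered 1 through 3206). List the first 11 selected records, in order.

25, 254, 483, 712, 941, 1170, 1399, 1628, 1857, 2086, 2315

k = N/n = 3206/14 = 229
record 1: 25
record 2: 25 + 229 = 254
record 3: 254 + 229 = 483
record 4: 483 + 229 = 712
record 5: 712 + 229 = 941
record 6: 941 + 229 = 1170
record 7: 1170 + 229 = 1399
record 8: 1399 + 229 = 1628
record 9: 1628 + 229 = 1857
record 10: 1857 + 229 = 2086
record 11: 2086 + 229 = 2315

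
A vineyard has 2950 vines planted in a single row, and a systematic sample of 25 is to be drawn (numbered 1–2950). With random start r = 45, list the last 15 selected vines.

k = N/n = 2950/25 = 118
11th selection = 45 + 10×118 = 1225
12th: 1225 + 118 = 1343
13th: 1343 + 118 = 1461
14th: 1461 + 118 = 1579
15th: 1579 + 118 = 1697
16th: 1697 + 118 = 1815
17th: 1815 + 118 = 1933
18th: 1933 + 118 = 2051
19th: 2051 + 118 = 2169
20th: 2169 + 118 = 2287
21st: 2287 + 118 = 2405
22nd: 2405 + 118 = 2523
23rd: 2523 + 118 = 2641
24th: 2641 + 118 = 2759
25th: 2759 + 118 = 2877

1225, 1343, 1461, 1579, 1697, 1815, 1933, 2051, 2169, 2287, 2405, 2523, 2641, 2759, 2877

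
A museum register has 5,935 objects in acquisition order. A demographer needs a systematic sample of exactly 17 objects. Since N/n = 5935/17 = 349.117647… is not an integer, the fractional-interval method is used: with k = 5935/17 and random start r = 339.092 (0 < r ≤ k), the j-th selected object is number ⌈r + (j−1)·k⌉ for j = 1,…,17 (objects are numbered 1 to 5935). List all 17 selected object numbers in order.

340, 689, 1038, 1387, 1736, 2085, 2434, 2783, 3133, 3482, 3831, 4180, 4529, 4878, 5227, 5576, 5925

j=1: r + 0k = 339.092 → ⌈·⌉ = 340
j=2: r + 1k = 688.209647… → ⌈·⌉ = 689
j=3: r + 2k = 1037.327294… → ⌈·⌉ = 1038
j=4: r + 3k = 1386.444941… → ⌈·⌉ = 1387
j=5: r + 4k = 1735.562588… → ⌈·⌉ = 1736
j=6: r + 5k = 2084.680235… → ⌈·⌉ = 2085
j=7: r + 6k = 2433.797882… → ⌈·⌉ = 2434
j=8: r + 7k = 2782.915529… → ⌈·⌉ = 2783
j=9: r + 8k = 3132.033176… → ⌈·⌉ = 3133
j=10: r + 9k = 3481.150823… → ⌈·⌉ = 3482
j=11: r + 10k = 3830.268470… → ⌈·⌉ = 3831
j=12: r + 11k = 4179.386117… → ⌈·⌉ = 4180
j=13: r + 12k = 4528.503764… → ⌈·⌉ = 4529
j=14: r + 13k = 4877.621411… → ⌈·⌉ = 4878
j=15: r + 14k = 5226.739058… → ⌈·⌉ = 5227
j=16: r + 15k = 5575.856705… → ⌈·⌉ = 5576
j=17: r + 16k = 5924.974352… → ⌈·⌉ = 5925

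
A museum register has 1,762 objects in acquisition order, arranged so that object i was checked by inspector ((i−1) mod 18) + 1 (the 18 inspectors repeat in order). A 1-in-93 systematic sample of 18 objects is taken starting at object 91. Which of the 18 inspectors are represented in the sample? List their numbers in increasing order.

1, 4, 7, 10, 13, 16

Consecutive selections differ by k = 93, so their inspector numbers differ by 93 mod 18 = 3.
gcd(93, 18) = 3, so the sample visits 18/3 = 6 distinct residues mod 18.
Start 91 is inspector 1; the inspectors hit are 1, 4, 7, 10, 13, 16.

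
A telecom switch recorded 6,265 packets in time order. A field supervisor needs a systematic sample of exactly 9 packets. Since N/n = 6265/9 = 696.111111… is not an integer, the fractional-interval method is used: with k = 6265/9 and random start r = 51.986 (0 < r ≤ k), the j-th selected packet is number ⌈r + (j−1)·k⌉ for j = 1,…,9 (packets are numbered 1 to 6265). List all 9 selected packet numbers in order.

52, 749, 1445, 2141, 2837, 3533, 4229, 4925, 5621

j=1: r + 0k = 51.986 → ⌈·⌉ = 52
j=2: r + 1k = 748.097111… → ⌈·⌉ = 749
j=3: r + 2k = 1444.208222… → ⌈·⌉ = 1445
j=4: r + 3k = 2140.319333… → ⌈·⌉ = 2141
j=5: r + 4k = 2836.430444… → ⌈·⌉ = 2837
j=6: r + 5k = 3532.541555… → ⌈·⌉ = 3533
j=7: r + 6k = 4228.652666… → ⌈·⌉ = 4229
j=8: r + 7k = 4924.763777… → ⌈·⌉ = 4925
j=9: r + 8k = 5620.874888… → ⌈·⌉ = 5621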